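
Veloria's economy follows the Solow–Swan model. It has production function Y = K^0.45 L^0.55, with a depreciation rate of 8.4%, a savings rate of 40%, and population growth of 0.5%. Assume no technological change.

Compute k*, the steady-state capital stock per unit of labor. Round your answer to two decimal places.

k* = 15.37

Steady state requires s·f(k) = (n + δ)·k, i.e. s·k^α = (n + δ)·k.
Rearranging, k^(1−α) = s / (n + δ).
k^0.55 = 0.40 / (0.005 + 0.084) = 0.40 / 0.089 = 4.4944
k* = 4.4944^(1/0.55) ≈ 15.3701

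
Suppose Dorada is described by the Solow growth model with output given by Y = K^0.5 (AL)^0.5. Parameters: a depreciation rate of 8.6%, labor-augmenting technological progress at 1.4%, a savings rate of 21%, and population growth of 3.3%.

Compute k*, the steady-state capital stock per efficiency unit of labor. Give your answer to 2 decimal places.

In steady state, investment equals break-even investment: s·k^α = (n + g + δ)·k.
Rearranging, k^(1−α) = s / (n + g + δ).
k^0.5 = 0.21 / (0.033 + 0.014 + 0.086) = 0.21 / 0.133 = 1.5789
k* = 1.5789^(1/0.5) ≈ 2.4929

k* ≈ 2.49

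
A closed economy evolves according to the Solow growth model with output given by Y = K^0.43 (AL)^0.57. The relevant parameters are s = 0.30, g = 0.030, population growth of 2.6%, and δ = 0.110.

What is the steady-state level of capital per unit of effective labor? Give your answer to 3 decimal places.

Steady state requires s·f(k) = (n + g + δ)·k, i.e. s·k^α = (n + g + δ)·k.
Rearranging, k^(1−α) = s / (n + g + δ).
k^0.57 = 0.30 / (0.026 + 0.030 + 0.110) = 0.30 / 0.166 = 1.8072
k* = 1.8072^(1/0.57) ≈ 2.8242

k* ≈ 2.824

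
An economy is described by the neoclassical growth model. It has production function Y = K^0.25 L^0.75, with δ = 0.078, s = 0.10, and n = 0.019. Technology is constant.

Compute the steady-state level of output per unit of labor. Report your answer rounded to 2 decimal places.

Steady state requires s·f(k) = (n + δ)·k, i.e. s·k^α = (n + δ)·k.
Dividing both sides by k: k^(1−α) = s / (n + δ).
k^0.75 = 0.10 / (0.019 + 0.078) = 0.10 / 0.097 = 1.0309
k* = 1.0309^(1/0.75) ≈ 1.0414
y* = (k*)^α = 1.0414^0.25 ≈ 1.0102

y* ≈ 1.01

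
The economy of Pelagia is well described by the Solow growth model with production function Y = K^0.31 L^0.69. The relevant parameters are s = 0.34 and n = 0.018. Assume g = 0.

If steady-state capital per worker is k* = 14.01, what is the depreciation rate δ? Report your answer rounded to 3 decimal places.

δ ≈ 0.037

In steady state, investment equals break-even investment: s·k^α = (n + δ)·k.
So s / (n + δ) = (k*)^(1−α) = 14.01^0.69 = 6.1808.
Therefore n + δ = s / 6.1808 = 0.34 / 6.1808 = 0.0550, so δ = 0.0550 − 0.018 = 0.0370.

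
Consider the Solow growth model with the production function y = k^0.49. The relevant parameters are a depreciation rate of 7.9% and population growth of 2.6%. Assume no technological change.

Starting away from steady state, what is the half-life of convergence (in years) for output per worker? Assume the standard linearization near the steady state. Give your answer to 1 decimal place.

Near the steady state the convergence rate is λ = (1 − α)(n + δ).
λ = (1 − 0.49) × 0.105 = 0.51 × 0.105 = 0.05355
Half-life = ln 2 / λ = 0.6931 / 0.05355 ≈ 12.94 years

half-life ≈ 12.9 years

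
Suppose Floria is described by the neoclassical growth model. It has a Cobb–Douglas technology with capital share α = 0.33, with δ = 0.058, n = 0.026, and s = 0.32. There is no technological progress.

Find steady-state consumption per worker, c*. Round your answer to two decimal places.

Steady state requires s·f(k) = (n + δ)·k, i.e. s·k^α = (n + δ)·k.
Rearranging, k^(1−α) = s / (n + δ).
k^0.67 = 0.32 / (0.026 + 0.058) = 0.32 / 0.084 = 3.8095
k* = 3.8095^(1/0.67) ≈ 7.3615
y* = (k*)^α = 7.3615^0.33 ≈ 1.9324
c* = (1 − s)·y* = (1 − 0.32) × 1.9324 ≈ 1.3140

c* ≈ 1.31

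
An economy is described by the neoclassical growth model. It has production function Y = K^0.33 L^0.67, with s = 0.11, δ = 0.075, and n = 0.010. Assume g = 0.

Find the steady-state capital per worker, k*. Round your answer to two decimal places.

k* = 1.47

At the steady state, Δk = 0, so s·k^α = (n + δ)·k.
Dividing both sides by k: k^(1−α) = s / (n + δ).
k^0.67 = 0.11 / (0.010 + 0.075) = 0.11 / 0.085 = 1.2941
k* = 1.2941^(1/0.67) ≈ 1.4693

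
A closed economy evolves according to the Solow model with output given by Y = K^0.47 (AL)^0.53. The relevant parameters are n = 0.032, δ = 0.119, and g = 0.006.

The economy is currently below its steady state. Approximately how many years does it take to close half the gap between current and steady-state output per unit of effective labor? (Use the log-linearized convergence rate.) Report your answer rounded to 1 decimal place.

Near the steady state the convergence rate is λ = (1 − α)(n + g + δ).
λ = (1 − 0.47) × 0.157 = 0.53 × 0.157 = 0.08321
Half-life = ln 2 / λ = 0.6931 / 0.08321 ≈ 8.33 years

t_½ ≈ 8.3 years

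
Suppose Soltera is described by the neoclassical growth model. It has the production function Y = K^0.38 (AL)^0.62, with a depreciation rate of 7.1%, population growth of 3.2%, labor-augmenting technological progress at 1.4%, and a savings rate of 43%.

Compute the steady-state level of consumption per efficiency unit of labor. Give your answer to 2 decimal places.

c* = 1.27

In steady state, investment equals break-even investment: s·k^α = (n + g + δ)·k.
Dividing both sides by k: k^(1−α) = s / (n + g + δ).
k^0.62 = 0.43 / (0.032 + 0.014 + 0.071) = 0.43 / 0.117 = 3.6752
k* = 3.6752^(1/0.62) ≈ 8.1610
y* = (k*)^α = 8.1610^0.38 ≈ 2.2206
c* = (1 − s)·y* = (1 − 0.43) × 2.2206 ≈ 1.2657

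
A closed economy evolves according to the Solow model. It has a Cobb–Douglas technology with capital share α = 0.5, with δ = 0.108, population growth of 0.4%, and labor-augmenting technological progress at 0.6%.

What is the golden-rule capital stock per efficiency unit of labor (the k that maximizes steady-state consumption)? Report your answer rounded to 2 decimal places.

The golden rule sets f'(k) = n + g + δ, i.e. α·k^(α−1) = n + g + δ.
So k^(1−α) = α / (n + g + δ) = 0.5 / 0.118 = 4.2373.
k_gold = 4.2373^(1/0.5) ≈ 17.9547

k_gold ≈ 17.95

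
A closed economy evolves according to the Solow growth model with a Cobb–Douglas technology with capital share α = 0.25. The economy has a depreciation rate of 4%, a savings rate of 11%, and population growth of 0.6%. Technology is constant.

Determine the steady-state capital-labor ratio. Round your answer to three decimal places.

k* ≈ 3.198

In steady state, investment equals break-even investment: s·k^α = (n + δ)·k.
Rearranging, k^(1−α) = s / (n + δ).
k^0.75 = 0.11 / (0.006 + 0.040) = 0.11 / 0.046 = 2.3913
k* = 2.3913^(1/0.75) ≈ 3.1978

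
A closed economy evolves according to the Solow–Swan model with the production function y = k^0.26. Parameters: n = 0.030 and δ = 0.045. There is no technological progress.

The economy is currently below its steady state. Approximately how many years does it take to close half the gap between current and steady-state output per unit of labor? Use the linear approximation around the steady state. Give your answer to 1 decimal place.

Near the steady state the convergence rate is λ = (1 − α)(n + δ).
λ = (1 − 0.26) × 0.075 = 0.74 × 0.075 = 0.0555
Half-life = ln 2 / λ = 0.6931 / 0.0555 ≈ 12.49 years

t_½ ≈ 12.5 years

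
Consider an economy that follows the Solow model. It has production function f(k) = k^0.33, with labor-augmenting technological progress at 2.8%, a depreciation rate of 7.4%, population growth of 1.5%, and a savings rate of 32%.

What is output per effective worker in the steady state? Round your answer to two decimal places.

y* = 1.64

Steady state requires s·f(k) = (n + g + δ)·k, i.e. s·k^α = (n + g + δ)·k.
Dividing both sides by k: k^(1−α) = s / (n + g + δ).
k^0.67 = 0.32 / (0.015 + 0.028 + 0.074) = 0.32 / 0.117 = 2.7350
k* = 2.7350^(1/0.67) ≈ 4.4893
y* = (k*)^α = 4.4893^0.33 ≈ 1.6414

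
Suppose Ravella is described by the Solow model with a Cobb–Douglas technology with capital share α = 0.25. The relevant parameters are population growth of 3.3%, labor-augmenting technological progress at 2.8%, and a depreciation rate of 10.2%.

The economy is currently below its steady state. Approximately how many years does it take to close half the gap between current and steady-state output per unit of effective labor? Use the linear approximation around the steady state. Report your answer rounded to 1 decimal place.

about 5.7 years

Near the steady state the convergence rate is λ = (1 − α)(n + g + δ).
λ = (1 − 0.25) × 0.163 = 0.75 × 0.163 = 0.12225
Half-life = ln 2 / λ = 0.6931 / 0.12225 ≈ 5.67 years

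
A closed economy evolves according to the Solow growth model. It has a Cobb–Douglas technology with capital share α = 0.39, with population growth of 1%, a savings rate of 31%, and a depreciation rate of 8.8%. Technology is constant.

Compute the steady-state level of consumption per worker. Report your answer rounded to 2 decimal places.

Steady state requires s·f(k) = (n + δ)·k, i.e. s·k^α = (n + δ)·k.
Rearranging, k^(1−α) = s / (n + δ).
k^0.61 = 0.31 / (0.010 + 0.088) = 0.31 / 0.098 = 3.1633
k* = 3.1633^(1/0.61) ≈ 6.6054
y* = (k*)^α = 6.6054^0.39 ≈ 2.0881
c* = (1 − s)·y* = (1 − 0.31) × 2.0881 ≈ 1.4408

c* ≈ 1.44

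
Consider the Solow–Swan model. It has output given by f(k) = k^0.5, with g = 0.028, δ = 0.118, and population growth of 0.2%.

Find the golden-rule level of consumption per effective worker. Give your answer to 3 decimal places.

At the golden rule, f'(k) = n + g + δ, so α·k^(α−1) = n + g + δ and k_gold = (α/(n + g + δ))^(1/(1−α)).
k_gold = (0.5/0.148)^(1/0.5) = 3.3784^2 ≈ 11.4136
c_gold = f(k_gold) − (n + g + δ)·k_gold = 3.3784 − 0.148×11.4136 ≈ 1.6892

c_gold ≈ 1.689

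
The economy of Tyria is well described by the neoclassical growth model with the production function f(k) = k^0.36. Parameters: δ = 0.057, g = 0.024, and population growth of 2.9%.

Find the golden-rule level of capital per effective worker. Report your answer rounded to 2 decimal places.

The golden rule sets f'(k) = n + g + δ, i.e. α·k^(α−1) = n + g + δ.
So k^(1−α) = α / (n + g + δ) = 0.36 / 0.110 = 3.2727.
k_gold = 3.2727^(1/0.64) ≈ 6.3759

k_gold ≈ 6.38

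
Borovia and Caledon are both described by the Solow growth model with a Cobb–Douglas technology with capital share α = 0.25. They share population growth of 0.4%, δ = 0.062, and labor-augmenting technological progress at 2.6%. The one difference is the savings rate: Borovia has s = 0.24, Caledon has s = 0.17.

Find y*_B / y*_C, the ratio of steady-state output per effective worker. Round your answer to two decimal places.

ratio ≈ 1.12

Steady-state y* = [s/(n + g + δ)]^(α/(1−α)), so the ratio is [ (s_B/(n + g + δ)_B) / (s_C/(n + g + δ)_C) ]^0.3333.
s_B/(n + g + δ)_B = 0.24/0.092 = 2.6087; s_C/(n + g + δ)_C = 0.17/0.092 = 1.8478.
Ratio = (2.6087/1.8478)^0.3333 = 1.4118^0.3333 ≈ 1.1218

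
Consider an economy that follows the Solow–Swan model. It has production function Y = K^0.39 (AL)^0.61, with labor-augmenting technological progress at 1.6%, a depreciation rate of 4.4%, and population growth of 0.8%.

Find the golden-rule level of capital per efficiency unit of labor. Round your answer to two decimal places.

The golden rule sets f'(k) = n + g + δ, i.e. α·k^(α−1) = n + g + δ.
So k^(1−α) = α / (n + g + δ) = 0.39 / 0.068 = 5.7353.
k_gold = 5.7353^(1/0.61) ≈ 17.5200

k_gold ≈ 17.52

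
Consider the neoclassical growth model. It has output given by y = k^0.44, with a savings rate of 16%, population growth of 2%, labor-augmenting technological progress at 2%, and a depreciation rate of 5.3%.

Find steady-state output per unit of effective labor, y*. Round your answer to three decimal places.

In steady state, investment equals break-even investment: s·k^α = (n + g + δ)·k.
Dividing both sides by k: k^(1−α) = s / (n + g + δ).
k^0.56 = 0.16 / (0.020 + 0.020 + 0.053) = 0.16 / 0.093 = 1.7204
k* = 1.7204^(1/0.56) ≈ 2.6349
y* = (k*)^α = 2.6349^0.44 ≈ 1.5316

y* ≈ 1.532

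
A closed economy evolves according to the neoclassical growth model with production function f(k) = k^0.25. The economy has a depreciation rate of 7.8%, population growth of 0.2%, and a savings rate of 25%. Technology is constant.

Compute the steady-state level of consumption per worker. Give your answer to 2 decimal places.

c* ≈ 1.10

In steady state, investment equals break-even investment: s·k^α = (n + δ)·k.
Rearranging, k^(1−α) = s / (n + δ).
k^0.75 = 0.25 / (0.002 + 0.078) = 0.25 / 0.080 = 3.1250
k* = 3.1250^(1/0.75) ≈ 4.5688
y* = (k*)^α = 4.5688^0.25 ≈ 1.4620
c* = (1 − s)·y* = (1 − 0.25) × 1.4620 ≈ 1.0965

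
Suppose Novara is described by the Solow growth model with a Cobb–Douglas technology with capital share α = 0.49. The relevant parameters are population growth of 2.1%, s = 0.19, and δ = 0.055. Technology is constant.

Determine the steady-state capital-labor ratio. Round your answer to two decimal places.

At the steady state, Δk = 0, so s·k^α = (n + δ)·k.
Rearranging, k^(1−α) = s / (n + δ).
k^0.51 = 0.19 / (0.021 + 0.055) = 0.19 / 0.076 = 2.5000
k* = 2.5000^(1/0.51) ≈ 6.0294

k* = 6.03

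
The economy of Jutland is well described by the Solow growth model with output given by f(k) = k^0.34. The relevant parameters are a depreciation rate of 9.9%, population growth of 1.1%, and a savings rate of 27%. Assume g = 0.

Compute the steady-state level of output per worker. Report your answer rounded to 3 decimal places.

At the steady state, Δk = 0, so s·k^α = (n + δ)·k.
Dividing both sides by k: k^(1−α) = s / (n + δ).
k^0.66 = 0.27 / (0.011 + 0.099) = 0.27 / 0.110 = 2.4545
k* = 2.4545^(1/0.66) ≈ 3.8981
y* = (k*)^α = 3.8981^0.34 ≈ 1.5881

y* ≈ 1.588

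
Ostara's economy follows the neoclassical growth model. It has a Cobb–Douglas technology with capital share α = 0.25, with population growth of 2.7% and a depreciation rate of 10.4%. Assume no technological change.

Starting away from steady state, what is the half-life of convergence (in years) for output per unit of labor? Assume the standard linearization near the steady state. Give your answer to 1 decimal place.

half-life ≈ 7.1 years

Near the steady state the convergence rate is λ = (1 − α)(n + δ).
λ = (1 − 0.25) × 0.131 = 0.75 × 0.131 = 0.09825
Half-life = ln 2 / λ = 0.6931 / 0.09825 ≈ 7.05 years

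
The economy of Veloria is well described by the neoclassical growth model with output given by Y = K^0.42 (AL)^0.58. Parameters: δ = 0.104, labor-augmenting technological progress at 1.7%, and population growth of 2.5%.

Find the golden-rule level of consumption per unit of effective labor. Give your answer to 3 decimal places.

At the golden rule, f'(k) = n + g + δ, so α·k^(α−1) = n + g + δ and k_gold = (α/(n + g + δ))^(1/(1−α)).
k_gold = (0.42/0.146)^(1/0.58) = 2.8767^1.7241 ≈ 6.1827
c_gold = f(k_gold) − (n + g + δ)·k_gold = 2.1493 − 0.146×6.1827 ≈ 1.2466

c_gold ≈ 1.247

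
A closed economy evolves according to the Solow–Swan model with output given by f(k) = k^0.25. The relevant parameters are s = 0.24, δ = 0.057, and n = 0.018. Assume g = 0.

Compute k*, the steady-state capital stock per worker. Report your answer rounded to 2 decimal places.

Steady state requires s·f(k) = (n + δ)·k, i.e. s·k^α = (n + δ)·k.
Rearranging, k^(1−α) = s / (n + δ).
k^0.75 = 0.24 / (0.018 + 0.057) = 0.24 / 0.075 = 3.2000
k* = 3.2000^(1/0.75) ≈ 4.7156

k* = 4.72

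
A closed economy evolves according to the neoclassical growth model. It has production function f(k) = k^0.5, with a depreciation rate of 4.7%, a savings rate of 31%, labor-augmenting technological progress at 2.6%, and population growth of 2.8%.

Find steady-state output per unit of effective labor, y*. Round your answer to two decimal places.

In steady state, investment equals break-even investment: s·k^α = (n + g + δ)·k.
Dividing both sides by k: k^(1−α) = s / (n + g + δ).
k^0.5 = 0.31 / (0.028 + 0.026 + 0.047) = 0.31 / 0.101 = 3.0693
k* = 3.0693^(1/0.5) ≈ 9.4206
y* = (k*)^α = 9.4206^0.5 ≈ 3.0693

y* ≈ 3.07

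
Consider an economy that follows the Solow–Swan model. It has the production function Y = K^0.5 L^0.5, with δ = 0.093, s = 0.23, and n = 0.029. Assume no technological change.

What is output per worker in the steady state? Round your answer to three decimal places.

At the steady state, Δk = 0, so s·k^α = (n + δ)·k.
Rearranging, k^(1−α) = s / (n + δ).
k^0.5 = 0.23 / (0.029 + 0.093) = 0.23 / 0.122 = 1.8852
k* = 1.8852^(1/0.5) ≈ 3.5540
y* = (k*)^α = 3.5540^0.5 ≈ 1.8852

y* = 1.885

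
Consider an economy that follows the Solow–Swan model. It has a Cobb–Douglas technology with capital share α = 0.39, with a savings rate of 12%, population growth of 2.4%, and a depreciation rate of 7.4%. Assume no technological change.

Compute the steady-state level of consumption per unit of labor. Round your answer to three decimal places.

At the steady state, Δk = 0, so s·k^α = (n + δ)·k.
Rearranging, k^(1−α) = s / (n + δ).
k^0.61 = 0.12 / (0.024 + 0.074) = 0.12 / 0.098 = 1.2245
k* = 1.2245^(1/0.61) ≈ 1.3938
y* = (k*)^α = 1.3938^0.39 ≈ 1.1383
c* = (1 − s)·y* = (1 − 0.12) × 1.1383 ≈ 1.0017

c* = 1.002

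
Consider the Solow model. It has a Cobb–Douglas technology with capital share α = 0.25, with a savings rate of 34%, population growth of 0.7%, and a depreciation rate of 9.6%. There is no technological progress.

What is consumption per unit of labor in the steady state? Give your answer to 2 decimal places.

In steady state, investment equals break-even investment: s·k^α = (n + δ)·k.
Rearranging, k^(1−α) = s / (n + δ).
k^0.75 = 0.34 / (0.007 + 0.096) = 0.34 / 0.103 = 3.3010
k* = 3.3010^(1/0.75) ≈ 4.9150
y* = (k*)^α = 4.9150^0.25 ≈ 1.4890
c* = (1 − s)·y* = (1 − 0.34) × 1.4890 ≈ 0.9827

c* ≈ 0.98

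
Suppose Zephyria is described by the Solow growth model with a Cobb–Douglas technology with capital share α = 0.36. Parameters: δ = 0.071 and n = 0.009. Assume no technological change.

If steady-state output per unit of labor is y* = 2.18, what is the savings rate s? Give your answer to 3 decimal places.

At the steady state, Δk = 0, so s·k^α = (n + δ)·k.
Since y* = [s/(n + δ)]^(α/(1−α)), we have s/(n + δ) = (y*)^((1−α)/α) = 2.18^1.7778 = 3.9968.
Therefore s = 3.9968 × (n + δ) = 3.9968 × 0.080 = 0.3197.

s ≈ 0.320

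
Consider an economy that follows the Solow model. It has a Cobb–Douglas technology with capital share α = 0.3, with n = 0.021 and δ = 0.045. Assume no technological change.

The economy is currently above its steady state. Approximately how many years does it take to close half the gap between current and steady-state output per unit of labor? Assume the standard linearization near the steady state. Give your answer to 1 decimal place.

Near the steady state the convergence rate is λ = (1 − α)(n + δ).
λ = (1 − 0.3) × 0.066 = 0.7 × 0.066 = 0.0462
Half-life = ln 2 / λ = 0.6931 / 0.0462 ≈ 15.00 years

half-life ≈ 15.0 years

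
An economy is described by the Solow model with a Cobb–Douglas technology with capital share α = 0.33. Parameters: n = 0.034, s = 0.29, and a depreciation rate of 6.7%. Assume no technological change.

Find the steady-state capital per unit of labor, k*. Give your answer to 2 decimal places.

At the steady state, Δk = 0, so s·k^α = (n + δ)·k.
Dividing both sides by k: k^(1−α) = s / (n + δ).
k^0.67 = 0.29 / (0.034 + 0.067) = 0.29 / 0.101 = 2.8713
k* = 2.8713^(1/0.67) ≈ 4.8272

k* ≈ 4.83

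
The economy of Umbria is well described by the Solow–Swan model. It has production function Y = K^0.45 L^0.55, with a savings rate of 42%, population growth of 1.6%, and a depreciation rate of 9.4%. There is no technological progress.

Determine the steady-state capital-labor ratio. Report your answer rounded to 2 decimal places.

k* = 11.43

Steady state requires s·f(k) = (n + δ)·k, i.e. s·k^α = (n + δ)·k.
Rearranging, k^(1−α) = s / (n + δ).
k^0.55 = 0.42 / (0.016 + 0.094) = 0.42 / 0.110 = 3.8182
k* = 3.8182^(1/0.55) ≈ 11.4268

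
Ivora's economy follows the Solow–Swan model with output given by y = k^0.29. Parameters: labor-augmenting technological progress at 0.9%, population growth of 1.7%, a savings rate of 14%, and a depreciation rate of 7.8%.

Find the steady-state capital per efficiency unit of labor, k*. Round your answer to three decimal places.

At the steady state, Δk = 0, so s·k^α = (n + g + δ)·k.
Rearranging, k^(1−α) = s / (n + g + δ).
k^0.71 = 0.14 / (0.017 + 0.009 + 0.078) = 0.14 / 0.104 = 1.3462
k* = 1.3462^(1/0.71) ≈ 1.5200

k* ≈ 1.520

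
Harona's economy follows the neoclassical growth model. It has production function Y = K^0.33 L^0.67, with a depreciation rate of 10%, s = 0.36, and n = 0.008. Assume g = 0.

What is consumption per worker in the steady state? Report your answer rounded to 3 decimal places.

At the steady state, Δk = 0, so s·k^α = (n + δ)·k.
Dividing both sides by k: k^(1−α) = s / (n + δ).
k^0.67 = 0.36 / (0.008 + 0.100) = 0.36 / 0.108 = 3.3333
k* = 3.3333^(1/0.67) ≈ 6.0313
y* = (k*)^α = 6.0313^0.33 ≈ 1.8094
c* = (1 − s)·y* = (1 − 0.36) × 1.8094 ≈ 1.1580

c* ≈ 1.158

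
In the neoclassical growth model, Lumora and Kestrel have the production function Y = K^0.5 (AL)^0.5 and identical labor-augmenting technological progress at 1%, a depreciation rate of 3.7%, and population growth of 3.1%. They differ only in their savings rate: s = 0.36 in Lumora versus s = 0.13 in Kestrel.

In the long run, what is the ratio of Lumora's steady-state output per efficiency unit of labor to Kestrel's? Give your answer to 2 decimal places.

Steady-state y* = [s/(n + g + δ)]^(α/(1−α)), so the ratio is [ (s_L/(n + g + δ)_L) / (s_K/(n + g + δ)_K) ]^1.
s_L/(n + g + δ)_L = 0.36/0.078 = 4.6154; s_K/(n + g + δ)_K = 0.13/0.078 = 1.6667.
Ratio = (4.6154/1.6667)^1 = 2.7692^1 ≈ 2.7692

ratio ≈ 2.77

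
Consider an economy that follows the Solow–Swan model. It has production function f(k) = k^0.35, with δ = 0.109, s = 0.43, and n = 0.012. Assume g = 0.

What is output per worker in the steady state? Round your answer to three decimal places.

In steady state, investment equals break-even investment: s·k^α = (n + δ)·k.
Rearranging, k^(1−α) = s / (n + δ).
k^0.65 = 0.43 / (0.012 + 0.109) = 0.43 / 0.121 = 3.5537
k* = 3.5537^(1/0.65) ≈ 7.0340
y* = (k*)^α = 7.0340^0.35 ≈ 1.9793

y* = 1.979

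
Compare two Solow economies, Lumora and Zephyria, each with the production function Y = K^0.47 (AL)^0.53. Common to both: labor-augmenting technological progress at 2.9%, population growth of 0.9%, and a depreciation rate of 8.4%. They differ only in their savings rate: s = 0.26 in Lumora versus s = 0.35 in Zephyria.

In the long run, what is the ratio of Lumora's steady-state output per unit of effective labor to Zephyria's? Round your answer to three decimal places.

Steady-state y* = [s/(n + g + δ)]^(α/(1−α)), so the ratio is [ (s_L/(n + g + δ)_L) / (s_Z/(n + g + δ)_Z) ]^0.8868.
s_L/(n + g + δ)_L = 0.26/0.122 = 2.1311; s_Z/(n + g + δ)_Z = 0.35/0.122 = 2.8689.
Ratio = (2.1311/2.8689)^0.8868 = 0.7428^0.8868 ≈ 0.7682

y*_L / y*_Z ≈ 0.768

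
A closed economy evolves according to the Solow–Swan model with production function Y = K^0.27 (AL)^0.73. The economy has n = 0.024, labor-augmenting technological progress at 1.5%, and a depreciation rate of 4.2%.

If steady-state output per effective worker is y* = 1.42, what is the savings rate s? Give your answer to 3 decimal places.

In steady state, investment equals break-even investment: s·k^α = (n + g + δ)·k.
Since y* = [s/(n + g + δ)]^(α/(1−α)), we have s/(n + g + δ) = (y*)^((1−α)/α) = 1.42^2.7037 = 2.5807.
Therefore s = 2.5807 × (n + g + δ) = 2.5807 × 0.081 = 0.2090.

s ≈ 0.209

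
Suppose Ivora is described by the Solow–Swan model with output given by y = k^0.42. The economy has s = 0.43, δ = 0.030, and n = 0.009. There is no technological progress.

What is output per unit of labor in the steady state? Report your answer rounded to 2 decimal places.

Steady state requires s·f(k) = (n + δ)·k, i.e. s·k^α = (n + δ)·k.
Rearranging, k^(1−α) = s / (n + δ).
k^0.58 = 0.43 / (0.009 + 0.030) = 0.43 / 0.039 = 11.0256
k* = 11.0256^(1/0.58) ≈ 62.6968
y* = (k*)^α = 62.6968^0.42 ≈ 5.6865

y* = 5.69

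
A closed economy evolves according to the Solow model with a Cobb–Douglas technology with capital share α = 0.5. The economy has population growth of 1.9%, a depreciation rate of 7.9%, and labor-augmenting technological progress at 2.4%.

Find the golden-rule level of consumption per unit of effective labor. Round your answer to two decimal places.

At the golden rule, f'(k) = n + g + δ, so α·k^(α−1) = n + g + δ and k_gold = (α/(n + g + δ))^(1/(1−α)).
k_gold = (0.5/0.122)^(1/0.5) = 4.0984^2 ≈ 16.7969
c_gold = f(k_gold) − (n + g + δ)·k_gold = 4.0984 − 0.122×16.7969 ≈ 2.0492

c_gold ≈ 2.05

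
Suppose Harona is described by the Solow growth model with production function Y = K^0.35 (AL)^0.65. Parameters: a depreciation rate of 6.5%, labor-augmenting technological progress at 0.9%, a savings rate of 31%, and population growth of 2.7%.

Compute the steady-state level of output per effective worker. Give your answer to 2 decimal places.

At the steady state, Δk = 0, so s·k^α = (n + g + δ)·k.
Dividing both sides by k: k^(1−α) = s / (n + g + δ).
k^0.65 = 0.31 / (0.027 + 0.009 + 0.065) = 0.31 / 0.101 = 3.0693
k* = 3.0693^(1/0.65) ≈ 5.6142
y* = (k*)^α = 5.6142^0.35 ≈ 1.8292

y* ≈ 1.83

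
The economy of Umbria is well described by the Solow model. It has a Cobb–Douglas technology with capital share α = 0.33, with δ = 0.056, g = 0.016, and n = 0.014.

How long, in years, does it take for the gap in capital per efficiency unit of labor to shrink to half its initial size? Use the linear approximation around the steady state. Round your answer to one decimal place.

about 12.0 years

Near the steady state the convergence rate is λ = (1 − α)(n + g + δ).
λ = (1 − 0.33) × 0.086 = 0.67 × 0.086 = 0.05762
Half-life = ln 2 / λ = 0.6931 / 0.05762 ≈ 12.03 years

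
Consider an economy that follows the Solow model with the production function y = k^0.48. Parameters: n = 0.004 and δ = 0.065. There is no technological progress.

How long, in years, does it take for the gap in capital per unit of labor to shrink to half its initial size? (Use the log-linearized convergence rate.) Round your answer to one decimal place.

t_½ ≈ 19.3 years

Near the steady state the convergence rate is λ = (1 − α)(n + δ).
λ = (1 − 0.48) × 0.069 = 0.52 × 0.069 = 0.03588
Half-life = ln 2 / λ = 0.6931 / 0.03588 ≈ 19.32 years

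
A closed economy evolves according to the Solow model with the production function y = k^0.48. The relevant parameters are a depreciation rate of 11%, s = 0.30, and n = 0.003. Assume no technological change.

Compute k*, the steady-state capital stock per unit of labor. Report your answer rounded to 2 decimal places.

At the steady state, Δk = 0, so s·k^α = (n + δ)·k.
Dividing both sides by k: k^(1−α) = s / (n + δ).
k^0.52 = 0.30 / (0.003 + 0.110) = 0.30 / 0.113 = 2.6549
k* = 2.6549^(1/0.52) ≈ 6.5385

k* = 6.54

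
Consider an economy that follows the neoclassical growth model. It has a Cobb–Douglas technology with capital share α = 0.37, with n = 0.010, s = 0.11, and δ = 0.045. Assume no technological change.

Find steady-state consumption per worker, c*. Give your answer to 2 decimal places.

In steady state, investment equals break-even investment: s·k^α = (n + δ)·k.
Rearranging, k^(1−α) = s / (n + δ).
k^0.63 = 0.11 / (0.010 + 0.045) = 0.11 / 0.055 = 2.0000
k* = 2.0000^(1/0.63) ≈ 3.0049
y* = (k*)^α = 3.0049^0.37 ≈ 1.5024
c* = (1 − s)·y* = (1 − 0.11) × 1.5024 ≈ 1.3371

c* = 1.34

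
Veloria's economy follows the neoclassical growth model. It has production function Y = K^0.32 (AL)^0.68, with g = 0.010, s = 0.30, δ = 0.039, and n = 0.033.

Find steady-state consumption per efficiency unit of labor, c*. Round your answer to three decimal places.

c* ≈ 1.289

At the steady state, Δk = 0, so s·k^α = (n + g + δ)·k.
Dividing both sides by k: k^(1−α) = s / (n + g + δ).
k^0.68 = 0.30 / (0.033 + 0.010 + 0.039) = 0.30 / 0.082 = 3.6585
k* = 3.6585^(1/0.68) ≈ 6.7358
y* = (k*)^α = 6.7358^0.32 ≈ 1.8411
c* = (1 − s)·y* = (1 − 0.30) × 1.8411 ≈ 1.2888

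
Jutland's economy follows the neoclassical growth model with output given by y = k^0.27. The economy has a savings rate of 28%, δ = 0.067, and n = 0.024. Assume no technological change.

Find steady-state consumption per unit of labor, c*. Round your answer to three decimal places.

c* = 1.091

In steady state, investment equals break-even investment: s·k^α = (n + δ)·k.
Rearranging, k^(1−α) = s / (n + δ).
k^0.73 = 0.28 / (0.024 + 0.067) = 0.28 / 0.091 = 3.0769
k* = 3.0769^(1/0.73) ≈ 4.6628
y* = (k*)^α = 4.6628^0.27 ≈ 1.5154
c* = (1 − s)·y* = (1 − 0.28) × 1.5154 ≈ 1.0911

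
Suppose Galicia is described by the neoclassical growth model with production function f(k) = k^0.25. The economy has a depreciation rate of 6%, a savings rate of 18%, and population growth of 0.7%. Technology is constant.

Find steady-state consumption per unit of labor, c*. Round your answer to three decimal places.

c* ≈ 1.140

Steady state requires s·f(k) = (n + δ)·k, i.e. s·k^α = (n + δ)·k.
Dividing both sides by k: k^(1−α) = s / (n + δ).
k^0.75 = 0.18 / (0.007 + 0.060) = 0.18 / 0.067 = 2.6866
k* = 2.6866^(1/0.75) ≈ 3.7348
y* = (k*)^α = 3.7348^0.25 ≈ 1.3902
c* = (1 − s)·y* = (1 − 0.18) × 1.3902 ≈ 1.1400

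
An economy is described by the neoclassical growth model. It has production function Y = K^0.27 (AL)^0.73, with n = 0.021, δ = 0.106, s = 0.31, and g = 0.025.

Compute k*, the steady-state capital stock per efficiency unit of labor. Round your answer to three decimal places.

k* = 2.655

In steady state, investment equals break-even investment: s·k^α = (n + g + δ)·k.
Rearranging, k^(1−α) = s / (n + g + δ).
k^0.73 = 0.31 / (0.021 + 0.025 + 0.106) = 0.31 / 0.152 = 2.0395
k* = 2.0395^(1/0.73) ≈ 2.6546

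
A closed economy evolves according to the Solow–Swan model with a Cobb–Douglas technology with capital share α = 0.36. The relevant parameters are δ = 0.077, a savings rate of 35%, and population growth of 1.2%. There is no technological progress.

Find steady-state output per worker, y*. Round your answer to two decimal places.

y* ≈ 2.16

In steady state, investment equals break-even investment: s·k^α = (n + δ)·k.
Dividing both sides by k: k^(1−α) = s / (n + δ).
k^0.64 = 0.35 / (0.012 + 0.077) = 0.35 / 0.089 = 3.9326
k* = 3.9326^(1/0.64) ≈ 8.4955
y* = (k*)^α = 8.4955^0.36 ≈ 2.1603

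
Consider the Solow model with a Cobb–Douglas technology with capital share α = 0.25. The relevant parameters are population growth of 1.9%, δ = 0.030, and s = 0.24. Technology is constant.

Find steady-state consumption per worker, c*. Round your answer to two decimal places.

c* = 1.29

Steady state requires s·f(k) = (n + δ)·k, i.e. s·k^α = (n + δ)·k.
Rearranging, k^(1−α) = s / (n + δ).
k^0.75 = 0.24 / (0.019 + 0.030) = 0.24 / 0.049 = 4.8980
k* = 4.8980^(1/0.75) ≈ 8.3181
y* = (k*)^α = 8.3181^0.25 ≈ 1.6983
c* = (1 − s)·y* = (1 − 0.24) × 1.6983 ≈ 1.2907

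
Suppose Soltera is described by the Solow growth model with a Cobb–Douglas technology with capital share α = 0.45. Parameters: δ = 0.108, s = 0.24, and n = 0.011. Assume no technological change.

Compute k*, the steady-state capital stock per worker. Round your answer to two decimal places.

k* ≈ 3.58

Steady state requires s·f(k) = (n + δ)·k, i.e. s·k^α = (n + δ)·k.
Dividing both sides by k: k^(1−α) = s / (n + δ).
k^0.55 = 0.24 / (0.011 + 0.108) = 0.24 / 0.119 = 2.0168
k* = 2.0168^(1/0.55) ≈ 3.5804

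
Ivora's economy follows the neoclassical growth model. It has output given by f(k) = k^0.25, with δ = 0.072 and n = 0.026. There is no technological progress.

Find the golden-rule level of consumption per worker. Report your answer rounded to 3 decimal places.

At the golden rule, f'(k) = n + δ, so α·k^(α−1) = n + δ and k_gold = (α/(n + δ))^(1/(1−α)).
k_gold = (0.25/0.098)^(1/0.75) = 2.5510^1.3333 ≈ 3.4855
c_gold = f(k_gold) − (n + δ)·k_gold = 1.3664 − 0.098×3.4855 ≈ 1.0248

c_gold ≈ 1.025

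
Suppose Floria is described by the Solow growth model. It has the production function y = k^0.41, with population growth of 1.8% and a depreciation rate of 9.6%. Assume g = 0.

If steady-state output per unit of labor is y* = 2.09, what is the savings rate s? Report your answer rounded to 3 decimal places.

Steady state requires s·f(k) = (n + δ)·k, i.e. s·k^α = (n + δ)·k.
Since y* = [s/(n + δ)]^(α/(1−α)), we have s/(n + δ) = (y*)^((1−α)/α) = 2.09^1.439 = 2.8886.
Therefore s = 2.8886 × (n + δ) = 2.8886 × 0.114 = 0.3293.

s ≈ 0.329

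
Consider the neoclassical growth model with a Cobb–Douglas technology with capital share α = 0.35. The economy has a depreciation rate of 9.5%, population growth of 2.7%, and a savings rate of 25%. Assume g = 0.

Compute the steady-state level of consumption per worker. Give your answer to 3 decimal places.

At the steady state, Δk = 0, so s·k^α = (n + δ)·k.
Rearranging, k^(1−α) = s / (n + δ).
k^0.65 = 0.25 / (0.027 + 0.095) = 0.25 / 0.122 = 2.0492
k* = 2.0492^(1/0.65) ≈ 3.0155
y* = (k*)^α = 3.0155^0.35 ≈ 1.4716
c* = (1 − s)·y* = (1 − 0.25) × 1.4716 ≈ 1.1037

c* = 1.104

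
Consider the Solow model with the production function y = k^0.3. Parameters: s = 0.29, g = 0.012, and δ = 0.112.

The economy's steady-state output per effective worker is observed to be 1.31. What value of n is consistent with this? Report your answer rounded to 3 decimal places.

n ≈ 0.030

In steady state, investment equals break-even investment: s·k^α = (n + g + δ)·k.
Since y* = [s/(n + g + δ)]^(α/(1−α)), we have s/(n + g + δ) = (y*)^((1−α)/α) = 1.31^2.3333 = 1.8777.
Therefore n + g + δ = s / 1.8777 = 0.29 / 1.8777 = 0.1544, so n = 0.1544 − 0.124 = 0.0304.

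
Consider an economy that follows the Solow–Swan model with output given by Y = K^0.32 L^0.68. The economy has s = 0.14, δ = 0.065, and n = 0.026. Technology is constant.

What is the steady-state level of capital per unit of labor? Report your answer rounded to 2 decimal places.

k* ≈ 1.88

At the steady state, Δk = 0, so s·k^α = (n + δ)·k.
Dividing both sides by k: k^(1−α) = s / (n + δ).
k^0.68 = 0.14 / (0.026 + 0.065) = 0.14 / 0.091 = 1.5385
k* = 1.5385^(1/0.68) ≈ 1.8843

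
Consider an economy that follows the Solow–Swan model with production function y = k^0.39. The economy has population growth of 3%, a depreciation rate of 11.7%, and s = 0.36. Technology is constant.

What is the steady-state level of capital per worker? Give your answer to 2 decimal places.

In steady state, investment equals break-even investment: s·k^α = (n + δ)·k.
Rearranging, k^(1−α) = s / (n + δ).
k^0.61 = 0.36 / (0.030 + 0.117) = 0.36 / 0.147 = 2.4490
k* = 2.4490^(1/0.61) ≈ 4.3420

k* ≈ 4.34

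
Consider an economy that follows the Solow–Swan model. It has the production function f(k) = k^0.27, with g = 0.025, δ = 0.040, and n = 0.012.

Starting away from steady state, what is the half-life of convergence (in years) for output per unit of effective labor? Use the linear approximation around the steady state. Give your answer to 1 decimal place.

Near the steady state the convergence rate is λ = (1 − α)(n + g + δ).
λ = (1 − 0.27) × 0.077 = 0.73 × 0.077 = 0.05621
Half-life = ln 2 / λ = 0.6931 / 0.05621 ≈ 12.33 years

t_½ ≈ 12.3 years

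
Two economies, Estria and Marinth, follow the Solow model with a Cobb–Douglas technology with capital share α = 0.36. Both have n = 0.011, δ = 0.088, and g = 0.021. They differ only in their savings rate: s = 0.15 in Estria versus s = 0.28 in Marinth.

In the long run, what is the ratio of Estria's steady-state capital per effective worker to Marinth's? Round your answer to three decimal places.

ratio ≈ 0.377

Steady-state k* = [s/(n + g + δ)]^(1/(1−α)), so the ratio is [ (s_E/(n + g + δ)_E) / (s_M/(n + g + δ)_M) ]^1.5625.
s_E/(n + g + δ)_E = 0.15/0.120 = 1.2500; s_M/(n + g + δ)_M = 0.28/0.120 = 2.3333.
Ratio = (1.2500/2.3333)^1.5625 = 0.5357^1.5625 ≈ 0.3771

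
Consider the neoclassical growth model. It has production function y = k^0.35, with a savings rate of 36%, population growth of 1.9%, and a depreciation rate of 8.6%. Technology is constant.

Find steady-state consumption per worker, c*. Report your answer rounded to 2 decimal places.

At the steady state, Δk = 0, so s·k^α = (n + δ)·k.
Rearranging, k^(1−α) = s / (n + δ).
k^0.65 = 0.36 / (0.019 + 0.086) = 0.36 / 0.105 = 3.4286
k* = 3.4286^(1/0.65) ≈ 6.6567
y* = (k*)^α = 6.6567^0.35 ≈ 1.9415
c* = (1 − s)·y* = (1 − 0.36) × 1.9415 ≈ 1.2426

c* = 1.24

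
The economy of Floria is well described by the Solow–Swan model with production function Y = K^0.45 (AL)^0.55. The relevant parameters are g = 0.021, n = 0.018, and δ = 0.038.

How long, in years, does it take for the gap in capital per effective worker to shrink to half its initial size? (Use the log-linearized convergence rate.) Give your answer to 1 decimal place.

Near the steady state the convergence rate is λ = (1 − α)(n + g + δ).
λ = (1 − 0.45) × 0.077 = 0.55 × 0.077 = 0.04235
Half-life = ln 2 / λ = 0.6931 / 0.04235 ≈ 16.37 years

half-life ≈ 16.4 years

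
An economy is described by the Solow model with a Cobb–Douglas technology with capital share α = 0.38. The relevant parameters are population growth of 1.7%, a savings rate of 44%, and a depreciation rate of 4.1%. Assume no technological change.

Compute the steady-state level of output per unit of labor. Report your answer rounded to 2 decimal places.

At the steady state, Δk = 0, so s·k^α = (n + δ)·k.
Rearranging, k^(1−α) = s / (n + δ).
k^0.62 = 0.44 / (0.017 + 0.041) = 0.44 / 0.058 = 7.5862
k* = 7.5862^(1/0.62) ≈ 26.2660
y* = (k*)^α = 26.2660^0.38 ≈ 3.4623

y* = 3.46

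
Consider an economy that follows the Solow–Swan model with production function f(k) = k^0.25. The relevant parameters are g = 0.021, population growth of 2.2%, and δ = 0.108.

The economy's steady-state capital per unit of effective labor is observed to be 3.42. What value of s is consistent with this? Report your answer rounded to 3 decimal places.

Steady state requires s·f(k) = (n + g + δ)·k, i.e. s·k^α = (n + g + δ)·k.
So s / (n + g + δ) = (k*)^(1−α) = 3.42^0.75 = 2.5149.
Therefore s = 2.5149 × (n + g + δ) = 2.5149 × 0.151 = 0.3797.

s ≈ 0.380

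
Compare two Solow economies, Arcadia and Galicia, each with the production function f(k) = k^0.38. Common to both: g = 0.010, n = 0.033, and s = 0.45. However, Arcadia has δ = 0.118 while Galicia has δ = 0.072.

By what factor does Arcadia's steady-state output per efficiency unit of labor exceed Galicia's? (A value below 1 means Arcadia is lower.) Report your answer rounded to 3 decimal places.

Steady-state y* = [s/(n + g + δ)]^(α/(1−α)), so the ratio is [ (s_A/(n + g + δ)_A) / (s_G/(n + g + δ)_G) ]^0.6129.
s_A/(n + g + δ)_A = 0.45/0.161 = 2.7950; s_G/(n + g + δ)_G = 0.45/0.115 = 3.9130.
Ratio = (2.7950/3.9130)^0.6129 = 0.7143^0.6129 ≈ 0.8137

y*_A / y*_G ≈ 0.814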